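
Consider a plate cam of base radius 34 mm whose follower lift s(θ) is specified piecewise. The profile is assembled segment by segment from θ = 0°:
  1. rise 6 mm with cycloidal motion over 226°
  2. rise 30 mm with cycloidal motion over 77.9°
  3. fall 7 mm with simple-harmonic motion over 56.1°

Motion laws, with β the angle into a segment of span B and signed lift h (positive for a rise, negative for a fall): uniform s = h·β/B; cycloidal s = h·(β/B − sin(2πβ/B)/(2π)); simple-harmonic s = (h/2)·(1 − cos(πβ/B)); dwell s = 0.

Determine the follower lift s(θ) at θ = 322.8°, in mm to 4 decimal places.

seg 1 [0°–226°] cycloidal, h=6: full span → s += 6 → s = 6.0000
seg 2 [226°–303.9°] cycloidal, h=30: full span → s += 30 → s = 36.0000
seg 3 [303.9°–360°] simple-harmonic, h=-7: θ=322.8° here. β=18.9, B=56.1. -7/2·(1 − cos(π·0.3369)) = -1.7841 → s = 34.2159

34.2159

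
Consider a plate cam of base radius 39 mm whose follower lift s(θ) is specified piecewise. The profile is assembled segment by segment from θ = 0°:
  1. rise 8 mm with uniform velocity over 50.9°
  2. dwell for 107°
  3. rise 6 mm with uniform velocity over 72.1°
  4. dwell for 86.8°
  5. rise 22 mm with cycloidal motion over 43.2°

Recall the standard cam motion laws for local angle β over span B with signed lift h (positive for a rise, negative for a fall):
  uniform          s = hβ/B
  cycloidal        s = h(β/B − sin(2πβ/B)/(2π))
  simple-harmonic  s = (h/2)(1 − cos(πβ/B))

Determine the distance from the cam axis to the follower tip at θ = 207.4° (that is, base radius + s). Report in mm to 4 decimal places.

seg 1 [0°–50.9°] uniform, h=8: full span → s += 8 → s = 8.0000
seg 2 [50.9°–157.9°] dwell: s stays 8.0000
seg 3 [157.9°–230°] uniform, h=6: θ=207.4° here. β=49.5, B=72.1. 6·49.5/72.1 = 4.1193 → s = 12.1193
radial distance = base radius + s = 39 + 12.1193 = 51.1193

51.1193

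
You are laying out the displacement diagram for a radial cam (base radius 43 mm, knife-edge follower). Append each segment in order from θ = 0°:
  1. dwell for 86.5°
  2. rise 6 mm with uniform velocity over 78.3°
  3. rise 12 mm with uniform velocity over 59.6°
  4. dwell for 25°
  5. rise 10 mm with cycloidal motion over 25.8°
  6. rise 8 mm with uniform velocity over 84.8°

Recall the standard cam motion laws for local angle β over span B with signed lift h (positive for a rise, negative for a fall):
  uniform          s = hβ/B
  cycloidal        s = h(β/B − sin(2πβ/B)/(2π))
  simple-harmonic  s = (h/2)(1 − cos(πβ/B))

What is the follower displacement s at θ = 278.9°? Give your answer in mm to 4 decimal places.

seg 1 [0°–86.5°] dwell: s stays 0.0000
seg 2 [86.5°–164.8°] uniform, h=6: full span → s += 6 → s = 6.0000
seg 3 [164.8°–224.4°] uniform, h=12: full span → s += 12 → s = 18.0000
seg 4 [224.4°–249.4°] dwell: s stays 18.0000
seg 5 [249.4°–275.2°] cycloidal, h=10: full span → s += 10 → s = 28.0000
seg 6 [275.2°–360°] uniform, h=8: θ=278.9° here. β=3.7, B=84.8. 8·3.7/84.8 = 0.3491 → s = 28.3491

28.3491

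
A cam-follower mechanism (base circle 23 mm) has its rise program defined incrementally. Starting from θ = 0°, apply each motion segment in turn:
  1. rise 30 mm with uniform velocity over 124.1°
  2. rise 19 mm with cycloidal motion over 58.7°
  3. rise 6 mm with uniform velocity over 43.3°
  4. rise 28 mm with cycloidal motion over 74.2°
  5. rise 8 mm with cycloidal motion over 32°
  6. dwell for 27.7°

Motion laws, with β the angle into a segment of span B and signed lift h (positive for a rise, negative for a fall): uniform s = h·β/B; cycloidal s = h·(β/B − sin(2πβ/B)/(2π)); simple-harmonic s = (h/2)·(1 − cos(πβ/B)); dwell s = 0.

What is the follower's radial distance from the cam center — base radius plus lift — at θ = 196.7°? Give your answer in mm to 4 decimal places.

seg 1 [0°–124.1°] uniform, h=30: full span → s += 30 → s = 30.0000
seg 2 [124.1°–182.8°] cycloidal, h=19: full span → s += 19 → s = 49.0000
seg 3 [182.8°–226.1°] uniform, h=6: θ=196.7° here. β=13.9, B=43.3. 6·13.9/43.3 = 1.9261 → s = 50.9261
radial distance = base radius + s = 23 + 50.9261 = 73.9261

73.9261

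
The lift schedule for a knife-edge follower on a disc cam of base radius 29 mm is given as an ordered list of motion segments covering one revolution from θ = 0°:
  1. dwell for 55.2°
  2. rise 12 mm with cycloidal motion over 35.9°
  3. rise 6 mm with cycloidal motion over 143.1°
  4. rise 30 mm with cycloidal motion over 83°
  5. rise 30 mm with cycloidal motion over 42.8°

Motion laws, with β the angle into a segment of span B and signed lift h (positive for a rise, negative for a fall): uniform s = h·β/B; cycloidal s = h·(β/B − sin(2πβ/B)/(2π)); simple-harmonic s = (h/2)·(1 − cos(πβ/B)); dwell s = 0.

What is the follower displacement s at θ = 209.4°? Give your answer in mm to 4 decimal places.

seg 1 [0°–55.2°] dwell: s stays 0.0000
seg 2 [55.2°–91.1°] cycloidal, h=12: full span → s += 12 → s = 12.0000
seg 3 [91.1°–234.2°] cycloidal, h=6: θ=209.4° here. β=118.3, B=143.1. 6·(0.8267 − sin(2π·0.8267)/(2π)) = 5.8064 → s = 17.8064

17.8064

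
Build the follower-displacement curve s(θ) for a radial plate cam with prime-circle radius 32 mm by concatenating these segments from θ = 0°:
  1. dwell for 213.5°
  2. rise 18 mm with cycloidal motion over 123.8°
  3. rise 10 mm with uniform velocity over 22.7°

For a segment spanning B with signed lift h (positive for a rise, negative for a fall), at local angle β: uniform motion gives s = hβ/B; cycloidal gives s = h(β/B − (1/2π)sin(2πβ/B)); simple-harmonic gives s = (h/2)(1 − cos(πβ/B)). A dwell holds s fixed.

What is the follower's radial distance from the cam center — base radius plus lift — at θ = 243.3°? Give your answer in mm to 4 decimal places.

seg 1 [0°–213.5°] dwell: s stays 0.0000
seg 2 [213.5°–337.3°] cycloidal, h=18: θ=243.3° here. β=29.8, B=123.8. 18·(0.2407 − sin(2π·0.2407)/(2π)) = 1.4729 → s = 1.4729
radial distance = base radius + s = 32 + 1.4729 = 33.4729

33.4729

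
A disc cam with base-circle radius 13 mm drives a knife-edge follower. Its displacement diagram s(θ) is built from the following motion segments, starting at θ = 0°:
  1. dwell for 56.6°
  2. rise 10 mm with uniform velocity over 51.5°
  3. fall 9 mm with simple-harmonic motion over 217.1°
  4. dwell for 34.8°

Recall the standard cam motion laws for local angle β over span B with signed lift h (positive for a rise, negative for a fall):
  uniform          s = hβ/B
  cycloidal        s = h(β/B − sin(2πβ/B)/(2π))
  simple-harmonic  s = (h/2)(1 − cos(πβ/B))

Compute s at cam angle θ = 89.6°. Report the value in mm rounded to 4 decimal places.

seg 1 [0°–56.6°] dwell: s stays 0.0000
seg 2 [56.6°–108.1°] uniform, h=10: θ=89.6° here. β=33, B=51.5. 10·33/51.5 = 6.4078 → s = 6.4078

6.4078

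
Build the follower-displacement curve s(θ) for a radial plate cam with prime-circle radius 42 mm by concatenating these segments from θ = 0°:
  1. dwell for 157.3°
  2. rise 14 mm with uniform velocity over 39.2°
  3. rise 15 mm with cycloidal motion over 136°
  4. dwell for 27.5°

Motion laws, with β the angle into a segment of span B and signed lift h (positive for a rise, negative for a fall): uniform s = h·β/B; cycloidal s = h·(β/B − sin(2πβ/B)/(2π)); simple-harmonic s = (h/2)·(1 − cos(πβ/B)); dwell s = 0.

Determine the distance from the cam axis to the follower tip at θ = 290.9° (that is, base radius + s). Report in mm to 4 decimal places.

seg 1 [0°–157.3°] dwell: s stays 0.0000
seg 2 [157.3°–196.5°] uniform, h=14: full span → s += 14 → s = 14.0000
seg 3 [196.5°–332.5°] cycloidal, h=15: θ=290.9° here. β=94.4, B=136. 15·(0.6941 − sin(2π·0.6941)/(2π)) = 12.6534 → s = 26.6534
radial distance = base radius + s = 42 + 26.6534 = 68.6534

68.6534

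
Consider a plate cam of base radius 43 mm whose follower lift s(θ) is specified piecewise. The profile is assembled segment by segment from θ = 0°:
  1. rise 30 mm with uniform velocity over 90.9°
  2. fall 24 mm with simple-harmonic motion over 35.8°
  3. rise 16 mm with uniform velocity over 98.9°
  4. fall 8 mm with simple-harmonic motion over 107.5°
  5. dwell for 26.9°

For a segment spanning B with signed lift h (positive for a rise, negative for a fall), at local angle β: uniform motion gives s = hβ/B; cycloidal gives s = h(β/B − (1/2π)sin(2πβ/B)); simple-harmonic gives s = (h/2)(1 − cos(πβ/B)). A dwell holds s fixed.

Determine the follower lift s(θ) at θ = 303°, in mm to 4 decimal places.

seg 1 [0°–90.9°] uniform, h=30: full span → s += 30 → s = 30.0000
seg 2 [90.9°–126.7°] simple-harmonic, h=-24: full span → s += -24 → s = 6.0000
seg 3 [126.7°–225.6°] uniform, h=16: full span → s += 16 → s = 22.0000
seg 4 [225.6°–333.1°] simple-harmonic, h=-8: θ=303° here. β=77.4, B=107.5. -8/2·(1 − cos(π·0.7200)) = -6.5497 → s = 15.4503

15.4503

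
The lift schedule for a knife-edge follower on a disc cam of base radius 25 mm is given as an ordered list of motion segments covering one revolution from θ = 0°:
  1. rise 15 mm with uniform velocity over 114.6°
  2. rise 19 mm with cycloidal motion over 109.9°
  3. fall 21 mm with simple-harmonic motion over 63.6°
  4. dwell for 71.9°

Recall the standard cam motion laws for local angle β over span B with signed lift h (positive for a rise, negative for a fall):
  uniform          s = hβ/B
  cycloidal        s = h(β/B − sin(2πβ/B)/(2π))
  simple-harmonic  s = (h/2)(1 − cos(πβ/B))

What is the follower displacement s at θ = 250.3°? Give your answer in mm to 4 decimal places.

seg 1 [0°–114.6°] uniform, h=15: full span → s += 15 → s = 15.0000
seg 2 [114.6°–224.5°] cycloidal, h=19: full span → s += 19 → s = 34.0000
seg 3 [224.5°–288.1°] simple-harmonic, h=-21: θ=250.3° here. β=25.8, B=63.6. -21/2·(1 − cos(π·0.4057)) = -7.4334 → s = 26.5666

26.5666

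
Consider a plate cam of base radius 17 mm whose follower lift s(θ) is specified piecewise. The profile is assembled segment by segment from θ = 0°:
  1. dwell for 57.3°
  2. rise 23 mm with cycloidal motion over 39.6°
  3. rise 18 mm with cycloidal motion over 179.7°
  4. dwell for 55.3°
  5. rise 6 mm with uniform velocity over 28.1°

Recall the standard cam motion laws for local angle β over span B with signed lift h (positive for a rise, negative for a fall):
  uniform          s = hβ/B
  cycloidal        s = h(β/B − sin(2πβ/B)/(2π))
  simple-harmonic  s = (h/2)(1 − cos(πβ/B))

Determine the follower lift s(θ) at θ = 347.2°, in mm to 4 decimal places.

seg 1 [0°–57.3°] dwell: s stays 0.0000
seg 2 [57.3°–96.9°] cycloidal, h=23: full span → s += 23 → s = 23.0000
seg 3 [96.9°–276.6°] cycloidal, h=18: full span → s += 18 → s = 41.0000
seg 4 [276.6°–331.9°] dwell: s stays 41.0000
seg 5 [331.9°–360°] uniform, h=6: θ=347.2° here. β=15.3, B=28.1. 6·15.3/28.1 = 3.2669 → s = 44.2669

44.2669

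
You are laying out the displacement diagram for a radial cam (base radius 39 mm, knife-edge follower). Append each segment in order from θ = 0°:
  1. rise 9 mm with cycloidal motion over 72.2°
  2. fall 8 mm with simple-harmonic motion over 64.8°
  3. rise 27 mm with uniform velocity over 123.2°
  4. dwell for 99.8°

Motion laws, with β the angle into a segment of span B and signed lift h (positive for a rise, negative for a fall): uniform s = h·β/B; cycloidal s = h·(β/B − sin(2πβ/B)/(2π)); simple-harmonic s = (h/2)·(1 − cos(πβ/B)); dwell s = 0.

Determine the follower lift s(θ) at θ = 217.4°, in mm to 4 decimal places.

seg 1 [0°–72.2°] cycloidal, h=9: full span → s += 9 → s = 9.0000
seg 2 [72.2°–137°] simple-harmonic, h=-8: full span → s += -8 → s = 1.0000
seg 3 [137°–260.2°] uniform, h=27: θ=217.4° here. β=80.4, B=123.2. 27·80.4/123.2 = 17.6201 → s = 18.6201

18.6201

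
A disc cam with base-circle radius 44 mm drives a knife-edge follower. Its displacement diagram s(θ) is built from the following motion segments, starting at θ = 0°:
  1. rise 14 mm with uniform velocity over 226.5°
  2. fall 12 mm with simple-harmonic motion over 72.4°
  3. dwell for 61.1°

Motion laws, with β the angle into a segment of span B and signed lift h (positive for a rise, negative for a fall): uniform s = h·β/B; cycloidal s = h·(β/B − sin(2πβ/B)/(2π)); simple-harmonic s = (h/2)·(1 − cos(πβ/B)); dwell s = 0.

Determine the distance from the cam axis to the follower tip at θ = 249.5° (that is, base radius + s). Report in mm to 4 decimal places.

seg 1 [0°–226.5°] uniform, h=14: full span → s += 14 → s = 14.0000
seg 2 [226.5°–298.9°] simple-harmonic, h=-12: θ=249.5° here. β=23, B=72.4. -12/2·(1 − cos(π·0.3177)) = -2.7482 → s = 11.2518
radial distance = base radius + s = 44 + 11.2518 = 55.2518

55.2518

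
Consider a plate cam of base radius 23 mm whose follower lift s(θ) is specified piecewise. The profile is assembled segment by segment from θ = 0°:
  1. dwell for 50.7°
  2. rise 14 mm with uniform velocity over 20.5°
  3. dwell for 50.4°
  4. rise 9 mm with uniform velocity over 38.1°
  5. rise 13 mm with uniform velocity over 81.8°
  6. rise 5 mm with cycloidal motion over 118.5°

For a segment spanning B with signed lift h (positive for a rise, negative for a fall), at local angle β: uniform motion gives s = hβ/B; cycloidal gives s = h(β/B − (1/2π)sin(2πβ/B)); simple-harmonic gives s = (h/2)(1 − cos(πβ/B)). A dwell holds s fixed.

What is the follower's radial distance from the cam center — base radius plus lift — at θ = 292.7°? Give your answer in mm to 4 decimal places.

seg 1 [0°–50.7°] dwell: s stays 0.0000
seg 2 [50.7°–71.2°] uniform, h=14: full span → s += 14 → s = 14.0000
seg 3 [71.2°–121.6°] dwell: s stays 14.0000
seg 4 [121.6°–159.7°] uniform, h=9: full span → s += 9 → s = 23.0000
seg 5 [159.7°–241.5°] uniform, h=13: full span → s += 13 → s = 36.0000
seg 6 [241.5°–360°] cycloidal, h=5: θ=292.7° here. β=51.2, B=118.5. 5·(0.4321 − sin(2π·0.4321)/(2π)) = 1.8309 → s = 37.8309
radial distance = base radius + s = 23 + 37.8309 = 60.8309

60.8309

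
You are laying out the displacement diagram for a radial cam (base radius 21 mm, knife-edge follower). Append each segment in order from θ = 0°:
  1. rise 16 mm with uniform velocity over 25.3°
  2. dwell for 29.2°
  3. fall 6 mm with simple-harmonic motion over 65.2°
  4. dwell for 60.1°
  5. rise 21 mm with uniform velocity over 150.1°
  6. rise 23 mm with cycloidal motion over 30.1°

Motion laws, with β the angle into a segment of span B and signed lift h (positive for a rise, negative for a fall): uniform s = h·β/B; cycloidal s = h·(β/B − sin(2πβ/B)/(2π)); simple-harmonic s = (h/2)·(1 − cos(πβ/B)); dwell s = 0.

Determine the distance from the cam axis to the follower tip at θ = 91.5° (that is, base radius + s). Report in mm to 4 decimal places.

seg 1 [0°–25.3°] uniform, h=16: full span → s += 16 → s = 16.0000
seg 2 [25.3°–54.5°] dwell: s stays 16.0000
seg 3 [54.5°–119.7°] simple-harmonic, h=-6: θ=91.5° here. β=37, B=65.2. -6/2·(1 − cos(π·0.5675)) = -3.6313 → s = 12.3687
radial distance = base radius + s = 21 + 12.3687 = 33.3687

33.3687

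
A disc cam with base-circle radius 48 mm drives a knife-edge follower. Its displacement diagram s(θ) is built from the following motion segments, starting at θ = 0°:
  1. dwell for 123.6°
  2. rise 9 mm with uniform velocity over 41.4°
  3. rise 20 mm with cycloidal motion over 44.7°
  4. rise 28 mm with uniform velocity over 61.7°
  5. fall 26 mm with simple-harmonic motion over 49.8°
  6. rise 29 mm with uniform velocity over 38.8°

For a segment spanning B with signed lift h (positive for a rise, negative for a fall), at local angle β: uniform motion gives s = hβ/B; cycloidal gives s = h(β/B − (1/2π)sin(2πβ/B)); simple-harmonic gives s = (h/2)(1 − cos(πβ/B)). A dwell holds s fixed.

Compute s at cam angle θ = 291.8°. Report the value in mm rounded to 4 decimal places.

seg 1 [0°–123.6°] dwell: s stays 0.0000
seg 2 [123.6°–165°] uniform, h=9: full span → s += 9 → s = 9.0000
seg 3 [165°–209.7°] cycloidal, h=20: full span → s += 20 → s = 29.0000
seg 4 [209.7°–271.4°] uniform, h=28: full span → s += 28 → s = 57.0000
seg 5 [271.4°–321.2°] simple-harmonic, h=-26: θ=291.8° here. β=20.4, B=49.8. -26/2·(1 − cos(π·0.4096)) = -9.3589 → s = 47.6411

47.6411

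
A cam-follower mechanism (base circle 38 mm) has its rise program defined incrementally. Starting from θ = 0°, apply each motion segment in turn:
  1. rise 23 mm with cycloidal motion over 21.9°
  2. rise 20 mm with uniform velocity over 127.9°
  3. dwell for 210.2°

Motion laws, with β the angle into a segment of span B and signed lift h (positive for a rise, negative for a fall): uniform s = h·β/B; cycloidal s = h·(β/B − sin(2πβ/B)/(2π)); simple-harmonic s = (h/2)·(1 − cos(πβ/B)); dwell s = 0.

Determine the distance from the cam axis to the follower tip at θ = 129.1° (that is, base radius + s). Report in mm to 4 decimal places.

seg 1 [0°–21.9°] cycloidal, h=23: full span → s += 23 → s = 23.0000
seg 2 [21.9°–149.8°] uniform, h=20: θ=129.1° here. β=107.2, B=127.9. 20·107.2/127.9 = 16.7631 → s = 39.7631
radial distance = base radius + s = 38 + 39.7631 = 77.7631

77.7631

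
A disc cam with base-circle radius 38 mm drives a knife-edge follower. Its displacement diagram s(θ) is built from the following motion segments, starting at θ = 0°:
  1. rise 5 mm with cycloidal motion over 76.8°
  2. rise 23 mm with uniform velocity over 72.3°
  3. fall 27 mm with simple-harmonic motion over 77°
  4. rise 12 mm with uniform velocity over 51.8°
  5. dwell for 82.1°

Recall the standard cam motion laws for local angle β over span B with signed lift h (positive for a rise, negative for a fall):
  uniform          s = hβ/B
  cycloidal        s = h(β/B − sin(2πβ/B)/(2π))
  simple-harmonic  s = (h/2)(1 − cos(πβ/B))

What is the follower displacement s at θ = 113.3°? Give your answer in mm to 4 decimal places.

seg 1 [0°–76.8°] cycloidal, h=5: full span → s += 5 → s = 5.0000
seg 2 [76.8°–149.1°] uniform, h=23: θ=113.3° here. β=36.5, B=72.3. 23·36.5/72.3 = 11.6113 → s = 16.6113

16.6113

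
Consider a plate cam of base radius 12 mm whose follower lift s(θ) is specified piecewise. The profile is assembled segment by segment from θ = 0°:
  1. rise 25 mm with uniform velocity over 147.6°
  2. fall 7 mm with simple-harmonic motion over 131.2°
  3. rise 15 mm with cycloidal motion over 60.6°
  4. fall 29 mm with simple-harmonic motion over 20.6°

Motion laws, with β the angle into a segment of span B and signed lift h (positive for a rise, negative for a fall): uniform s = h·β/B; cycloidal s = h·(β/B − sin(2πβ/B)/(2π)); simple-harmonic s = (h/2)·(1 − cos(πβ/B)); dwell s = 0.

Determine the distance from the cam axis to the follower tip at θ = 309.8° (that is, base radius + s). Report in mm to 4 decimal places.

seg 1 [0°–147.6°] uniform, h=25: full span → s += 25 → s = 25.0000
seg 2 [147.6°–278.8°] simple-harmonic, h=-7: full span → s += -7 → s = 18.0000
seg 3 [278.8°–339.4°] cycloidal, h=15: θ=309.8° here. β=31, B=60.6. 15·(0.5116 − sin(2π·0.5116)/(2π)) = 7.8464 → s = 25.8464
radial distance = base radius + s = 12 + 25.8464 = 37.8464

37.8464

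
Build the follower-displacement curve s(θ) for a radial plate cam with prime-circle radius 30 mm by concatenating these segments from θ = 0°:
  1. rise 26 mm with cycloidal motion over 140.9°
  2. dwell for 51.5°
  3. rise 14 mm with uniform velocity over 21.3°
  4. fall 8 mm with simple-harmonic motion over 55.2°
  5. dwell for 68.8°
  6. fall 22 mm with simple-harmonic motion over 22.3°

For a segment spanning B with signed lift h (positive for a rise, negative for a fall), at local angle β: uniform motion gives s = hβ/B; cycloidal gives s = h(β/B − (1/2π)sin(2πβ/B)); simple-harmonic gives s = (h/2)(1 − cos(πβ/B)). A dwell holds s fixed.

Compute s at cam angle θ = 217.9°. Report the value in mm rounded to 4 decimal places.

seg 1 [0°–140.9°] cycloidal, h=26: full span → s += 26 → s = 26.0000
seg 2 [140.9°–192.4°] dwell: s stays 26.0000
seg 3 [192.4°–213.7°] uniform, h=14: full span → s += 14 → s = 40.0000
seg 4 [213.7°–268.9°] simple-harmonic, h=-8: θ=217.9° here. β=4.2, B=55.2. -8/2·(1 − cos(π·0.0761)) = -0.1137 → s = 39.8863

39.8863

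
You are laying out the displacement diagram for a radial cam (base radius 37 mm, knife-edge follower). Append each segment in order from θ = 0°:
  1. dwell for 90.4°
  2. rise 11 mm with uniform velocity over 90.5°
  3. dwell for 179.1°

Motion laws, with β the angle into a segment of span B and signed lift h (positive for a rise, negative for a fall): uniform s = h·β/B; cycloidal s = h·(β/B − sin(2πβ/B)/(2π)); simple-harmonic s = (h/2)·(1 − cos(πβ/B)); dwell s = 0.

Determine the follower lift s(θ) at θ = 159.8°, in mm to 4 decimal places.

seg 1 [0°–90.4°] dwell: s stays 0.0000
seg 2 [90.4°–180.9°] uniform, h=11: θ=159.8° here. β=69.4, B=90.5. 11·69.4/90.5 = 8.4354 → s = 8.4354

8.4354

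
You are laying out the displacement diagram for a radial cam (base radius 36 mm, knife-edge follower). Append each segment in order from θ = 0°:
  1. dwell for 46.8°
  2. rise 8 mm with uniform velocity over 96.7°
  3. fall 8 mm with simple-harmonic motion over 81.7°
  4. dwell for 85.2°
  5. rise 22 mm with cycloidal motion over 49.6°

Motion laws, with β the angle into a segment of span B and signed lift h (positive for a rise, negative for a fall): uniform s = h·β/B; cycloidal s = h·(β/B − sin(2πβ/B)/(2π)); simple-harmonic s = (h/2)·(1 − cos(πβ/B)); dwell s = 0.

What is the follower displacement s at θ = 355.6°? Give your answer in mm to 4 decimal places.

seg 1 [0°–46.8°] dwell: s stays 0.0000
seg 2 [46.8°–143.5°] uniform, h=8: full span → s += 8 → s = 8.0000
seg 3 [143.5°–225.2°] simple-harmonic, h=-8: full span → s += -8 → s = 0.0000
seg 4 [225.2°–310.4°] dwell: s stays 0.0000
seg 5 [310.4°–360°] cycloidal, h=22: θ=355.6° here. β=45.2, B=49.6. 22·(0.9113 − sin(2π·0.9113)/(2π)) = 21.9005 → s = 21.9005

21.9005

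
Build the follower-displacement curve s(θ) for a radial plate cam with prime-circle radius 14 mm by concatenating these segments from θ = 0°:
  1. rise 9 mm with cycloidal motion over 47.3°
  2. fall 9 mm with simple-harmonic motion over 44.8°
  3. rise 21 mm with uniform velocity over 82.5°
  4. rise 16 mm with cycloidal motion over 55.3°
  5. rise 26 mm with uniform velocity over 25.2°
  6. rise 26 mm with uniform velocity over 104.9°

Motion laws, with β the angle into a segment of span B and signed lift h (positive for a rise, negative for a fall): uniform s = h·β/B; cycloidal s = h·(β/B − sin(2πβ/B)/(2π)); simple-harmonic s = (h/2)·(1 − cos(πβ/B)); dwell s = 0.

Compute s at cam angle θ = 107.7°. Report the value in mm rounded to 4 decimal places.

seg 1 [0°–47.3°] cycloidal, h=9: full span → s += 9 → s = 9.0000
seg 2 [47.3°–92.1°] simple-harmonic, h=-9: full span → s += -9 → s = 0.0000
seg 3 [92.1°–174.6°] uniform, h=21: θ=107.7° here. β=15.6, B=82.5. 21·15.6/82.5 = 3.9709 → s = 3.9709

3.9709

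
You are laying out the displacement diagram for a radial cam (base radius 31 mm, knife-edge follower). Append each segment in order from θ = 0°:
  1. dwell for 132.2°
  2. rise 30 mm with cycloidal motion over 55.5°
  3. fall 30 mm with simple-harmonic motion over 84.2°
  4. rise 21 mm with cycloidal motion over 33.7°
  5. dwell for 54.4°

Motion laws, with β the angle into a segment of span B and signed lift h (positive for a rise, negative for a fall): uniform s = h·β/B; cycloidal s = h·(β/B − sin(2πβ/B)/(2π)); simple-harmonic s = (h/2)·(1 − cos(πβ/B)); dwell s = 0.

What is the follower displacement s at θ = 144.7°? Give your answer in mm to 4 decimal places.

seg 1 [0°–132.2°] dwell: s stays 0.0000
seg 2 [132.2°–187.7°] cycloidal, h=30: θ=144.7° here. β=12.5, B=55.5. 30·(0.2252 − sin(2π·0.2252)/(2π)) = 2.0398 → s = 2.0398

2.0398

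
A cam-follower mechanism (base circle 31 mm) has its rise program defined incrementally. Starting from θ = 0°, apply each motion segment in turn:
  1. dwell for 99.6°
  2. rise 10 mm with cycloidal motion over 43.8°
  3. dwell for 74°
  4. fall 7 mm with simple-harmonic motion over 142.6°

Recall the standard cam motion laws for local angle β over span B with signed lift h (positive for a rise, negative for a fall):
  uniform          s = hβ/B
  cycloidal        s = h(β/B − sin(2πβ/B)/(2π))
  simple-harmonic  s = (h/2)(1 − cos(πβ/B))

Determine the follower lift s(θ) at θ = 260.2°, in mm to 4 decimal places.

seg 1 [0°–99.6°] dwell: s stays 0.0000
seg 2 [99.6°–143.4°] cycloidal, h=10: full span → s += 10 → s = 10.0000
seg 3 [143.4°–217.4°] dwell: s stays 10.0000
seg 4 [217.4°–360°] simple-harmonic, h=-7: θ=260.2° here. β=42.8, B=142.6. -7/2·(1 − cos(π·0.3001)) = -1.4440 → s = 8.5560

8.5560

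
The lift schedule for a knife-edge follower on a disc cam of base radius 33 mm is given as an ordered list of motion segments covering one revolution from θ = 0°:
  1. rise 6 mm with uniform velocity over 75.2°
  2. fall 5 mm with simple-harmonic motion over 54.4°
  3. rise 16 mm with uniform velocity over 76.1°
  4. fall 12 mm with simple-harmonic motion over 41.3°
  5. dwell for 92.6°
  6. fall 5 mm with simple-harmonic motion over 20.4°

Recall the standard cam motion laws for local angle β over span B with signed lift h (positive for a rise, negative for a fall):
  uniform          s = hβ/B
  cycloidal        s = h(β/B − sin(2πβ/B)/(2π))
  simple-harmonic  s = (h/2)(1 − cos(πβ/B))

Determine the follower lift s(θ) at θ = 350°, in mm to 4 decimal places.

seg 1 [0°–75.2°] uniform, h=6: full span → s += 6 → s = 6.0000
seg 2 [75.2°–129.6°] simple-harmonic, h=-5: full span → s += -5 → s = 1.0000
seg 3 [129.6°–205.7°] uniform, h=16: full span → s += 16 → s = 17.0000
seg 4 [205.7°–247°] simple-harmonic, h=-12: full span → s += -12 → s = 5.0000
seg 5 [247°–339.6°] dwell: s stays 5.0000
seg 6 [339.6°–360°] simple-harmonic, h=-5: θ=350° here. β=10.4, B=20.4. -5/2·(1 − cos(π·0.5098)) = -2.5770 → s = 2.4230

2.4230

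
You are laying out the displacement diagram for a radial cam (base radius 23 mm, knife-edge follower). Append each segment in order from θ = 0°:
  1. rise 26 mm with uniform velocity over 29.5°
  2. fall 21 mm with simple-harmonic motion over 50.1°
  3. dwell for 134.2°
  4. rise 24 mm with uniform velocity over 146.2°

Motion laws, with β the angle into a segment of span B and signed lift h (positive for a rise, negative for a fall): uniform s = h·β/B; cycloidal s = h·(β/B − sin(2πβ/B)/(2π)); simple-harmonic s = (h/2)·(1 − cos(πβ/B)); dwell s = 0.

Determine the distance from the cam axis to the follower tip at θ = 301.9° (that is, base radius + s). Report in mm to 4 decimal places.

seg 1 [0°–29.5°] uniform, h=26: full span → s += 26 → s = 26.0000
seg 2 [29.5°–79.6°] simple-harmonic, h=-21: full span → s += -21 → s = 5.0000
seg 3 [79.6°–213.8°] dwell: s stays 5.0000
seg 4 [213.8°–360°] uniform, h=24: θ=301.9° here. β=88.1, B=146.2. 24·88.1/146.2 = 14.4624 → s = 19.4624
radial distance = base radius + s = 23 + 19.4624 = 42.4624

42.4624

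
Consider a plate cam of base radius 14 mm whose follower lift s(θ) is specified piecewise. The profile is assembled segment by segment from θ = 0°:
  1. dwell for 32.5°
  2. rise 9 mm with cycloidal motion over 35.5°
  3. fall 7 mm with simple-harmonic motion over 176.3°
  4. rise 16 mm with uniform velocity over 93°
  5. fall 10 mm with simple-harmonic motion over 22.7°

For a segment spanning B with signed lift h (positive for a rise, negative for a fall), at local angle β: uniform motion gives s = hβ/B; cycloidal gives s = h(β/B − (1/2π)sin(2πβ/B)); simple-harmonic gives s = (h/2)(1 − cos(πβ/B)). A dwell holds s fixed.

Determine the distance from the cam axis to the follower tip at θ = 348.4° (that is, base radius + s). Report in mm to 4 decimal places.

seg 1 [0°–32.5°] dwell: s stays 0.0000
seg 2 [32.5°–68°] cycloidal, h=9: full span → s += 9 → s = 9.0000
seg 3 [68°–244.3°] simple-harmonic, h=-7: full span → s += -7 → s = 2.0000
seg 4 [244.3°–337.3°] uniform, h=16: full span → s += 16 → s = 18.0000
seg 5 [337.3°–360°] simple-harmonic, h=-10: θ=348.4° here. β=11.1, B=22.7. -10/2·(1 − cos(π·0.4890)) = -4.8270 → s = 13.1730
radial distance = base radius + s = 14 + 13.1730 = 27.1730

27.1730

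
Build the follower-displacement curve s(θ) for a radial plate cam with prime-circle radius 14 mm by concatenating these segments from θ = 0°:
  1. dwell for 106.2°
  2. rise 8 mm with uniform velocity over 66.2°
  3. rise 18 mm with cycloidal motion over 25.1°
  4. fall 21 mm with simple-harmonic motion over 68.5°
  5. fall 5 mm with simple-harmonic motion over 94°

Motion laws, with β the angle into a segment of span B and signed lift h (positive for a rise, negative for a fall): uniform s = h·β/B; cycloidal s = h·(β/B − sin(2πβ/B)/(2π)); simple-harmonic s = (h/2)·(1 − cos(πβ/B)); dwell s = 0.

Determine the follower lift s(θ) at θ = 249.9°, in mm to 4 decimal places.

seg 1 [0°–106.2°] dwell: s stays 0.0000
seg 2 [106.2°–172.4°] uniform, h=8: full span → s += 8 → s = 8.0000
seg 3 [172.4°–197.5°] cycloidal, h=18: full span → s += 18 → s = 26.0000
seg 4 [197.5°–266°] simple-harmonic, h=-21: θ=249.9° here. β=52.4, B=68.5. -21/2·(1 − cos(π·0.7650)) = -18.2653 → s = 7.7347

7.7347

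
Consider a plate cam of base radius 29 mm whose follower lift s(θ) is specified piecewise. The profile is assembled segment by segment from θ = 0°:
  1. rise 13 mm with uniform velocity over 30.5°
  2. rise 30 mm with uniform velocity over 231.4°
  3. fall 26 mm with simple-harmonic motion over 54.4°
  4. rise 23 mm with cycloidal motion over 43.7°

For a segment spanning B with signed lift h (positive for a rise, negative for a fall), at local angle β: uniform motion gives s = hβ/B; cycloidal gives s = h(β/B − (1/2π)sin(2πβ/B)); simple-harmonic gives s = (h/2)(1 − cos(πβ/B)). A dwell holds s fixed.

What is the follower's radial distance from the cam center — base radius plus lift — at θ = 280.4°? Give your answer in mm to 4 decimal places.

seg 1 [0°–30.5°] uniform, h=13: full span → s += 13 → s = 13.0000
seg 2 [30.5°–261.9°] uniform, h=30: full span → s += 30 → s = 43.0000
seg 3 [261.9°–316.3°] simple-harmonic, h=-26: θ=280.4° here. β=18.5, B=54.4. -26/2·(1 − cos(π·0.3401)) = -6.7398 → s = 36.2602
radial distance = base radius + s = 29 + 36.2602 = 65.2602

65.2602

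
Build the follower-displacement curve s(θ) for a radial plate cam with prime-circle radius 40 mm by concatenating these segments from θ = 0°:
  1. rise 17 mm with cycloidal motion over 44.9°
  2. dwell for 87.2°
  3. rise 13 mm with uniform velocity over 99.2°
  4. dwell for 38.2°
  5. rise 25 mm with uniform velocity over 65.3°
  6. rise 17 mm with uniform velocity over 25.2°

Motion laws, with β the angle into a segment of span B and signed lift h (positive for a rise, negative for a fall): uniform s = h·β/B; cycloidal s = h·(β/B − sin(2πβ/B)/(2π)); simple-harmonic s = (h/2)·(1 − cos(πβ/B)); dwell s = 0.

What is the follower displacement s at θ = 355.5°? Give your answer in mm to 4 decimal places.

seg 1 [0°–44.9°] cycloidal, h=17: full span → s += 17 → s = 17.0000
seg 2 [44.9°–132.1°] dwell: s stays 17.0000
seg 3 [132.1°–231.3°] uniform, h=13: full span → s += 13 → s = 30.0000
seg 4 [231.3°–269.5°] dwell: s stays 30.0000
seg 5 [269.5°–334.8°] uniform, h=25: full span → s += 25 → s = 55.0000
seg 6 [334.8°–360°] uniform, h=17: θ=355.5° here. β=20.7, B=25.2. 17·20.7/25.2 = 13.9643 → s = 68.9643

68.9643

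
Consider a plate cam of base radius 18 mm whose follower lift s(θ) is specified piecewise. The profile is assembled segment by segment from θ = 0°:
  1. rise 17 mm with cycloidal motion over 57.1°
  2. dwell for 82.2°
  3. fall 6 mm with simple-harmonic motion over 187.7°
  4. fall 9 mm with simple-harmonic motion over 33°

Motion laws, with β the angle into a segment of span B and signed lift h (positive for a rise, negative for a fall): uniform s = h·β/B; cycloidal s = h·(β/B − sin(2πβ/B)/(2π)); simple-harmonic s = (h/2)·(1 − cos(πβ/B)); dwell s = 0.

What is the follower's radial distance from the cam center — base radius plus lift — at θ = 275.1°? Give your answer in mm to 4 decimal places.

seg 1 [0°–57.1°] cycloidal, h=17: full span → s += 17 → s = 17.0000
seg 2 [57.1°–139.3°] dwell: s stays 17.0000
seg 3 [139.3°–327°] simple-harmonic, h=-6: θ=275.1° here. β=135.8, B=187.7. -6/2·(1 − cos(π·0.7235)) = -4.9375 → s = 12.0625
radial distance = base radius + s = 18 + 12.0625 = 30.0625

30.0625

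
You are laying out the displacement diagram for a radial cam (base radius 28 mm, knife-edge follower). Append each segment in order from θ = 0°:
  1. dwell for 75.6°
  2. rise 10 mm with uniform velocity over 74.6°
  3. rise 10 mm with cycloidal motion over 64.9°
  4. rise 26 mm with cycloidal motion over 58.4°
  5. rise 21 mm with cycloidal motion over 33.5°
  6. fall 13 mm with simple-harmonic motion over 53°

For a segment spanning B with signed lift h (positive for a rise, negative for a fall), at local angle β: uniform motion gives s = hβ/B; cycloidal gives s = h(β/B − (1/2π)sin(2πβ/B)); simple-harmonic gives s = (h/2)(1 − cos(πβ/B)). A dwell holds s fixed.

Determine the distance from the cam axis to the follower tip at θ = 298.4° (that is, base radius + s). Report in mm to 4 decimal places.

seg 1 [0°–75.6°] dwell: s stays 0.0000
seg 2 [75.6°–150.2°] uniform, h=10: full span → s += 10 → s = 10.0000
seg 3 [150.2°–215.1°] cycloidal, h=10: full span → s += 10 → s = 20.0000
seg 4 [215.1°–273.5°] cycloidal, h=26: full span → s += 26 → s = 46.0000
seg 5 [273.5°–307°] cycloidal, h=21: θ=298.4° here. β=24.9, B=33.5. 21·(0.7433 − sin(2π·0.7433)/(2π)) = 18.9482 → s = 64.9482
radial distance = base radius + s = 28 + 64.9482 = 92.9482

92.9482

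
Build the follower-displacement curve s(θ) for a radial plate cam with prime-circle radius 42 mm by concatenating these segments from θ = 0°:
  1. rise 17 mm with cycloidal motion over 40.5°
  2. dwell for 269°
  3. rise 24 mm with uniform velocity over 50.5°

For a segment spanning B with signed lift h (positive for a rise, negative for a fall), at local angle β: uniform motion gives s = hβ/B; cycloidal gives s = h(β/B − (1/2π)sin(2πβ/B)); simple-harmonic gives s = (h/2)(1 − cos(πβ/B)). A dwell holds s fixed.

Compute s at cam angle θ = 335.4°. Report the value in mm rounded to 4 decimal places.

seg 1 [0°–40.5°] cycloidal, h=17: full span → s += 17 → s = 17.0000
seg 2 [40.5°–309.5°] dwell: s stays 17.0000
seg 3 [309.5°–360°] uniform, h=24: θ=335.4° here. β=25.9, B=50.5. 24·25.9/50.5 = 12.3089 → s = 29.3089

29.3089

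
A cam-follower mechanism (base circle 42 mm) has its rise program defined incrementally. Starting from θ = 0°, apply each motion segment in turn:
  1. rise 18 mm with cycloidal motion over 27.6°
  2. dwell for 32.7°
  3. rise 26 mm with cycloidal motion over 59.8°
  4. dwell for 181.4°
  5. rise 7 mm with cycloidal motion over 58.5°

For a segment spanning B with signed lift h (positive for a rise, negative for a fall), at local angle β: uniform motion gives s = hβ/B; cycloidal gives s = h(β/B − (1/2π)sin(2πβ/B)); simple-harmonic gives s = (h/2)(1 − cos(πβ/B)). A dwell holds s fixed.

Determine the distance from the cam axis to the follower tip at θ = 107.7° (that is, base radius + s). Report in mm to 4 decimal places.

seg 1 [0°–27.6°] cycloidal, h=18: full span → s += 18 → s = 18.0000
seg 2 [27.6°–60.3°] dwell: s stays 18.0000
seg 3 [60.3°–120.1°] cycloidal, h=26: θ=107.7° here. β=47.4, B=59.8. 26·(0.7926 − sin(2π·0.7926)/(2π)) = 24.5991 → s = 42.5991
radial distance = base radius + s = 42 + 42.5991 = 84.5991

84.5991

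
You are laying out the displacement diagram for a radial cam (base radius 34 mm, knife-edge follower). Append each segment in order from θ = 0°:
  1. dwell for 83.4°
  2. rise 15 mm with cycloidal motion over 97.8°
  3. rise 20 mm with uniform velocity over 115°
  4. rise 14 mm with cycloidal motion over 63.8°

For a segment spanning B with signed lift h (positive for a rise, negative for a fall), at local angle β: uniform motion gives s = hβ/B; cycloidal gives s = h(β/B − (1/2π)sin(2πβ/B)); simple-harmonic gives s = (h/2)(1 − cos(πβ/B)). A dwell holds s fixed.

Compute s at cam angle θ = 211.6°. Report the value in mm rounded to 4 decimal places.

seg 1 [0°–83.4°] dwell: s stays 0.0000
seg 2 [83.4°–181.2°] cycloidal, h=15: full span → s += 15 → s = 15.0000
seg 3 [181.2°–296.2°] uniform, h=20: θ=211.6° here. β=30.4, B=115. 20·30.4/115 = 5.2870 → s = 20.2870

20.2870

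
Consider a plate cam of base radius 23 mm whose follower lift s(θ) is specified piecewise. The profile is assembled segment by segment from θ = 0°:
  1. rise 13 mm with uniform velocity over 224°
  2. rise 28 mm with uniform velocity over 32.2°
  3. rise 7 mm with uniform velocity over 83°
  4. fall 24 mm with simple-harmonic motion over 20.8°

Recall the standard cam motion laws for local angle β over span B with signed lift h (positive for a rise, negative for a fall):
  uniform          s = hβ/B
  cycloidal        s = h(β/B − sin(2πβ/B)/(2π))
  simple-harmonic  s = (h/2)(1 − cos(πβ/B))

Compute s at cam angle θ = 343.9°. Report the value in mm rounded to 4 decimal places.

seg 1 [0°–224°] uniform, h=13: full span → s += 13 → s = 13.0000
seg 2 [224°–256.2°] uniform, h=28: full span → s += 28 → s = 41.0000
seg 3 [256.2°–339.2°] uniform, h=7: full span → s += 7 → s = 48.0000
seg 4 [339.2°–360°] simple-harmonic, h=-24: θ=343.9° here. β=4.7, B=20.8. -24/2·(1 − cos(π·0.2260)) = -2.8987 → s = 45.1013

45.1013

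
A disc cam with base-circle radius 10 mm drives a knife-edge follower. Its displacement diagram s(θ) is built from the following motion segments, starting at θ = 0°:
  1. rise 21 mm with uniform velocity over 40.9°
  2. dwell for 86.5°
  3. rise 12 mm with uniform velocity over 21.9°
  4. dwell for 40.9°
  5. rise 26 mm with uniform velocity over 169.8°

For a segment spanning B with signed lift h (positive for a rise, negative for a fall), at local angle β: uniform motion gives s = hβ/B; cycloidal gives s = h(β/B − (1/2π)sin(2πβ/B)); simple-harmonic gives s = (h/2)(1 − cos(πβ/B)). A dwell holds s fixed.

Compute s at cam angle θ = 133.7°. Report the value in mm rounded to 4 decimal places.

seg 1 [0°–40.9°] uniform, h=21: full span → s += 21 → s = 21.0000
seg 2 [40.9°–127.4°] dwell: s stays 21.0000
seg 3 [127.4°–149.3°] uniform, h=12: θ=133.7° here. β=6.3, B=21.9. 12·6.3/21.9 = 3.4521 → s = 24.4521

24.4521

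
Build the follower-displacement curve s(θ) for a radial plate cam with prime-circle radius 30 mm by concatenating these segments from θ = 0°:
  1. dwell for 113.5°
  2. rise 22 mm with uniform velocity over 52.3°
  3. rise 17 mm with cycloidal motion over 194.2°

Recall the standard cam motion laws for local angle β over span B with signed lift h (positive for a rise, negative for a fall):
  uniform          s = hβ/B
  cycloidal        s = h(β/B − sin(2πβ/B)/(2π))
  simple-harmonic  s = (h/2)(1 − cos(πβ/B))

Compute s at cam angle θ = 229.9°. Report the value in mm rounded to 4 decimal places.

seg 1 [0°–113.5°] dwell: s stays 0.0000
seg 2 [113.5°–165.8°] uniform, h=22: full span → s += 22 → s = 22.0000
seg 3 [165.8°–360°] cycloidal, h=17: θ=229.9° here. β=64.1, B=194.2. 17·(0.3301 − sin(2π·0.3301)/(2π)) = 3.2409 → s = 25.2409

25.2409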